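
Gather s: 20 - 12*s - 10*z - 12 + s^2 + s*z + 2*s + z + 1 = s^2 + s*(z - 10) - 9*z + 9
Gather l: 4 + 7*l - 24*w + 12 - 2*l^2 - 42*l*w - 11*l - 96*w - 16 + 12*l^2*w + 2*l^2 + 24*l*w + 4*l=12*l^2*w - 18*l*w - 120*w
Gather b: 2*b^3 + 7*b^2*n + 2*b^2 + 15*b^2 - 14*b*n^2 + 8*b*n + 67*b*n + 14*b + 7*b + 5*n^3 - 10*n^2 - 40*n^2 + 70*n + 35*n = 2*b^3 + b^2*(7*n + 17) + b*(-14*n^2 + 75*n + 21) + 5*n^3 - 50*n^2 + 105*n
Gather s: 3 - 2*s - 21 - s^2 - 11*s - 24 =-s^2 - 13*s - 42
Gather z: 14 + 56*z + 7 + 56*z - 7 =112*z + 14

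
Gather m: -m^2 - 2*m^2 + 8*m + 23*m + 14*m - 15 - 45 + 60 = -3*m^2 + 45*m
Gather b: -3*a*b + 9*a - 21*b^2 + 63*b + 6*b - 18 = 9*a - 21*b^2 + b*(69 - 3*a) - 18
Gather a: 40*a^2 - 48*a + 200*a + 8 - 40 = 40*a^2 + 152*a - 32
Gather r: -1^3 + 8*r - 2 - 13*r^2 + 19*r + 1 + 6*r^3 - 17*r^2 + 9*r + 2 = 6*r^3 - 30*r^2 + 36*r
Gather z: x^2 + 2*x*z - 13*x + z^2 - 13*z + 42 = x^2 - 13*x + z^2 + z*(2*x - 13) + 42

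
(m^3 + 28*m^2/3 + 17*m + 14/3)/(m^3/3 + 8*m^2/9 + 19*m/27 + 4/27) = 9*(m^2 + 9*m + 14)/(3*m^2 + 7*m + 4)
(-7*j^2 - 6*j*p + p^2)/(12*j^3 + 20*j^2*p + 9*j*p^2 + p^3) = (-7*j + p)/(12*j^2 + 8*j*p + p^2)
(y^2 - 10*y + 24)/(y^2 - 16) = (y - 6)/(y + 4)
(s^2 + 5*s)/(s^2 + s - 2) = s*(s + 5)/(s^2 + s - 2)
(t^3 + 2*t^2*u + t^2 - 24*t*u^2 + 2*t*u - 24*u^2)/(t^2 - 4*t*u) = t + 6*u + 1 + 6*u/t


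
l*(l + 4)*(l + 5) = l^3 + 9*l^2 + 20*l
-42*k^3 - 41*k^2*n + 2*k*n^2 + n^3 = (-6*k + n)*(k + n)*(7*k + n)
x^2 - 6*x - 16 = (x - 8)*(x + 2)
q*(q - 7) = q^2 - 7*q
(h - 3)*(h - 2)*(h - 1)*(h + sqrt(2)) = h^4 - 6*h^3 + sqrt(2)*h^3 - 6*sqrt(2)*h^2 + 11*h^2 - 6*h + 11*sqrt(2)*h - 6*sqrt(2)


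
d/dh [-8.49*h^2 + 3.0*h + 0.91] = 3.0 - 16.98*h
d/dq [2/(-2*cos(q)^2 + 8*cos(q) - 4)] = 2*(2 - cos(q))*sin(q)/(cos(q)^2 - 4*cos(q) + 2)^2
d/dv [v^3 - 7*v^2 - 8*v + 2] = 3*v^2 - 14*v - 8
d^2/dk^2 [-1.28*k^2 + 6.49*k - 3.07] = -2.56000000000000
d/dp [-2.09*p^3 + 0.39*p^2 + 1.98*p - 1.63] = -6.27*p^2 + 0.78*p + 1.98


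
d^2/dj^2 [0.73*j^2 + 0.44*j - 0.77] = 1.46000000000000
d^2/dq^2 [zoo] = 0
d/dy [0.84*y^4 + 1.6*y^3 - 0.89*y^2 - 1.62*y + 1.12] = 3.36*y^3 + 4.8*y^2 - 1.78*y - 1.62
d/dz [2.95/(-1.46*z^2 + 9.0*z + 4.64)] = (8.614*z - 26.55)/(-1.46*z^2 + 9.0*z + 4.64)^2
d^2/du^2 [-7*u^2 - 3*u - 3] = -14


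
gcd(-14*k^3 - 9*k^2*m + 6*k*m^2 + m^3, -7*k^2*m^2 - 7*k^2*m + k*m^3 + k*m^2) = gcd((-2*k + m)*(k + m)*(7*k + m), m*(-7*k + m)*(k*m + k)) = 1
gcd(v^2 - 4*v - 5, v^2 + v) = v + 1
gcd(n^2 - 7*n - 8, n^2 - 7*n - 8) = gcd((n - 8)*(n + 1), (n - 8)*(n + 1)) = n^2 - 7*n - 8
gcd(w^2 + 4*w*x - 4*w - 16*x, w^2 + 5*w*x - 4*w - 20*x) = w - 4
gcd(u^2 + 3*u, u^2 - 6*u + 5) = 1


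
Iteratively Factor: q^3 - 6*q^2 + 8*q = (q)*(q^2 - 6*q + 8) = q*(q - 4)*(q - 2)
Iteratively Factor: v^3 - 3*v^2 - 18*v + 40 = (v + 4)*(v^2 - 7*v + 10) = (v - 2)*(v + 4)*(v - 5)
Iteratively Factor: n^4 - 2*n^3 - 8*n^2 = (n - 4)*(n^3 + 2*n^2) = n*(n - 4)*(n^2 + 2*n) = n^2*(n - 4)*(n + 2)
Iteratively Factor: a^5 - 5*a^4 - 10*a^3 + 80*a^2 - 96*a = (a + 4)*(a^4 - 9*a^3 + 26*a^2 - 24*a) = (a - 4)*(a + 4)*(a^3 - 5*a^2 + 6*a) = (a - 4)*(a - 3)*(a + 4)*(a^2 - 2*a) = a*(a - 4)*(a - 3)*(a + 4)*(a - 2)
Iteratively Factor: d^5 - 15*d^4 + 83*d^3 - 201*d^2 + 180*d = (d - 3)*(d^4 - 12*d^3 + 47*d^2 - 60*d) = (d - 3)^2*(d^3 - 9*d^2 + 20*d) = (d - 5)*(d - 3)^2*(d^2 - 4*d) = d*(d - 5)*(d - 3)^2*(d - 4)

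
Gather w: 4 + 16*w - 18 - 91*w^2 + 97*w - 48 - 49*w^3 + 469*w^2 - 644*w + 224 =-49*w^3 + 378*w^2 - 531*w + 162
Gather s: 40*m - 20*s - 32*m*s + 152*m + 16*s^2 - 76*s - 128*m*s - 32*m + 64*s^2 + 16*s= 160*m + 80*s^2 + s*(-160*m - 80)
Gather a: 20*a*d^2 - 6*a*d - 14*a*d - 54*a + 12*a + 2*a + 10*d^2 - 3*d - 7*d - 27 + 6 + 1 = a*(20*d^2 - 20*d - 40) + 10*d^2 - 10*d - 20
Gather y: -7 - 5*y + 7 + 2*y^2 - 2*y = 2*y^2 - 7*y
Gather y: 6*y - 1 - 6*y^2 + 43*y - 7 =-6*y^2 + 49*y - 8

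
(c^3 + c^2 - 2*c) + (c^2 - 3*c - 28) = c^3 + 2*c^2 - 5*c - 28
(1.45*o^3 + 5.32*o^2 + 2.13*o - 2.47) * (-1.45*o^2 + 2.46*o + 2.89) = -2.1025*o^5 - 4.147*o^4 + 14.1892*o^3 + 24.1961*o^2 + 0.0795000000000003*o - 7.1383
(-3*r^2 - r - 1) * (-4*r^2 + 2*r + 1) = 12*r^4 - 2*r^3 - r^2 - 3*r - 1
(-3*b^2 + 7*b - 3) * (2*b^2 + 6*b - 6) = -6*b^4 - 4*b^3 + 54*b^2 - 60*b + 18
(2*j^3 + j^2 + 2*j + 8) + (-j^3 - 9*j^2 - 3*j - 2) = j^3 - 8*j^2 - j + 6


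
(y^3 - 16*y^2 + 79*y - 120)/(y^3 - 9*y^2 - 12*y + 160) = (y - 3)/(y + 4)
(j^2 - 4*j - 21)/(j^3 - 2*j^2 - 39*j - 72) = (j - 7)/(j^2 - 5*j - 24)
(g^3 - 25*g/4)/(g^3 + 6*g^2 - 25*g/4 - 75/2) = g/(g + 6)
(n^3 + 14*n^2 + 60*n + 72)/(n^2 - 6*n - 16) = (n^2 + 12*n + 36)/(n - 8)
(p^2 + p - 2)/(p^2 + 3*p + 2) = (p - 1)/(p + 1)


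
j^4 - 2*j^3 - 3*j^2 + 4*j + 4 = (j - 2)^2*(j + 1)^2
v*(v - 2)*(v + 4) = v^3 + 2*v^2 - 8*v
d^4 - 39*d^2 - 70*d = d*(d - 7)*(d + 2)*(d + 5)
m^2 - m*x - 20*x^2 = (m - 5*x)*(m + 4*x)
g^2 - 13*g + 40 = (g - 8)*(g - 5)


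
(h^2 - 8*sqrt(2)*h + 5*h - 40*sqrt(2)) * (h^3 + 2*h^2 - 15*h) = h^5 - 8*sqrt(2)*h^4 + 7*h^4 - 56*sqrt(2)*h^3 - 5*h^3 - 75*h^2 + 40*sqrt(2)*h^2 + 600*sqrt(2)*h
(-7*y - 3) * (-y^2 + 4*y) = 7*y^3 - 25*y^2 - 12*y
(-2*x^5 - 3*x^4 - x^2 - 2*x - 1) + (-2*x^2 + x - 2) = -2*x^5 - 3*x^4 - 3*x^2 - x - 3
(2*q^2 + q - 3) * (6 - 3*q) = -6*q^3 + 9*q^2 + 15*q - 18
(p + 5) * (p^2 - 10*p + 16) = p^3 - 5*p^2 - 34*p + 80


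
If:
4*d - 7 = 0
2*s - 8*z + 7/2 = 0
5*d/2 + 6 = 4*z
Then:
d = 7/4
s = 69/8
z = 83/32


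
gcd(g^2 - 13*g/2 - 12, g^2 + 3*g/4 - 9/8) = g + 3/2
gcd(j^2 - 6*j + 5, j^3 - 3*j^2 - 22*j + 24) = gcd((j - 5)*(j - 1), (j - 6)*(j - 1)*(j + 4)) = j - 1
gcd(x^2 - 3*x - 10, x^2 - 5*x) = x - 5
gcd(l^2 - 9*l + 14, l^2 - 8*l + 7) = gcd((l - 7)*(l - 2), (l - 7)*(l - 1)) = l - 7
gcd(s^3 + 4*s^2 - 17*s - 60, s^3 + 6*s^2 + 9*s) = s + 3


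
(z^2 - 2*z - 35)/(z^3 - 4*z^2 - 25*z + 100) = (z - 7)/(z^2 - 9*z + 20)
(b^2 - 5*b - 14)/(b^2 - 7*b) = (b + 2)/b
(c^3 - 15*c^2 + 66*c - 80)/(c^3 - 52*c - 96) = (c^2 - 7*c + 10)/(c^2 + 8*c + 12)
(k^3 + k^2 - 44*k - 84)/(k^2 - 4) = (k^2 - k - 42)/(k - 2)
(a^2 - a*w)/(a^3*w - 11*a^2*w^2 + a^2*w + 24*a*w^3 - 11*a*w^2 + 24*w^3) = a*(a - w)/(w*(a^3 - 11*a^2*w + a^2 + 24*a*w^2 - 11*a*w + 24*w^2))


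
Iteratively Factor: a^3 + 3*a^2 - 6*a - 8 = (a + 4)*(a^2 - a - 2) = (a - 2)*(a + 4)*(a + 1)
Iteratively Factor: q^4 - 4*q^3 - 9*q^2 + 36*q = (q)*(q^3 - 4*q^2 - 9*q + 36) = q*(q - 3)*(q^2 - q - 12) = q*(q - 4)*(q - 3)*(q + 3)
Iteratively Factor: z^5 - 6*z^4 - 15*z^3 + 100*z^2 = (z - 5)*(z^4 - z^3 - 20*z^2) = (z - 5)*(z + 4)*(z^3 - 5*z^2) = (z - 5)^2*(z + 4)*(z^2) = z*(z - 5)^2*(z + 4)*(z)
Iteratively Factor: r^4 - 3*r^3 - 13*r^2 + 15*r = (r + 3)*(r^3 - 6*r^2 + 5*r) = (r - 1)*(r + 3)*(r^2 - 5*r) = r*(r - 1)*(r + 3)*(r - 5)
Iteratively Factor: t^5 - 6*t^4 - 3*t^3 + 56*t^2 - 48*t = (t + 3)*(t^4 - 9*t^3 + 24*t^2 - 16*t) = (t - 1)*(t + 3)*(t^3 - 8*t^2 + 16*t) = (t - 4)*(t - 1)*(t + 3)*(t^2 - 4*t) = (t - 4)^2*(t - 1)*(t + 3)*(t)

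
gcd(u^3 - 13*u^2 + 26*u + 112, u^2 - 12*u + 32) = u - 8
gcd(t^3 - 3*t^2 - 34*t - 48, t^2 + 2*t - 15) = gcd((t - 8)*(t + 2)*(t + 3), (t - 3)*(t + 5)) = 1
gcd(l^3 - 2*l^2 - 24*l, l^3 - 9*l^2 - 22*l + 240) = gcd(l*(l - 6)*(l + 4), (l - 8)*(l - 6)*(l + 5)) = l - 6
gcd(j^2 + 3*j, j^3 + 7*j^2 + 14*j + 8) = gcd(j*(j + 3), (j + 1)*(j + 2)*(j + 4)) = 1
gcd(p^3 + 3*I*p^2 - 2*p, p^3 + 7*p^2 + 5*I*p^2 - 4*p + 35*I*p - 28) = p + I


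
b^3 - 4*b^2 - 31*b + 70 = (b - 7)*(b - 2)*(b + 5)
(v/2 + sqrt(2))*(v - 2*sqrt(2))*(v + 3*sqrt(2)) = v^3/2 + 3*sqrt(2)*v^2/2 - 4*v - 12*sqrt(2)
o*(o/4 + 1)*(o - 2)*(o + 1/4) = o^4/4 + 9*o^3/16 - 15*o^2/8 - o/2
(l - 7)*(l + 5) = l^2 - 2*l - 35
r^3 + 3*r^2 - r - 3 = (r - 1)*(r + 1)*(r + 3)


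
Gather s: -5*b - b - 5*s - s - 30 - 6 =-6*b - 6*s - 36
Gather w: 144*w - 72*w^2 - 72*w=-72*w^2 + 72*w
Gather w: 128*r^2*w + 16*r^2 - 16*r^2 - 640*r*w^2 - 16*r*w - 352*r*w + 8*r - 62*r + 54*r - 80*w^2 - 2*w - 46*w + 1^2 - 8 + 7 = w^2*(-640*r - 80) + w*(128*r^2 - 368*r - 48)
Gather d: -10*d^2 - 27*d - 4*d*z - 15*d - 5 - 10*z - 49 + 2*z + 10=-10*d^2 + d*(-4*z - 42) - 8*z - 44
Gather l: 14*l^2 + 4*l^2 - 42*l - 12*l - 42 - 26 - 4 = 18*l^2 - 54*l - 72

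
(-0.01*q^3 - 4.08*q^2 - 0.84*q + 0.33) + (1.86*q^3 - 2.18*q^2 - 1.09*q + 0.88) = 1.85*q^3 - 6.26*q^2 - 1.93*q + 1.21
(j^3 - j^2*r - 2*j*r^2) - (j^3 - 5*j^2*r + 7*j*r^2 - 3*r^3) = 4*j^2*r - 9*j*r^2 + 3*r^3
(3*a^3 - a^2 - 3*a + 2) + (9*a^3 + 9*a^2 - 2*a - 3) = 12*a^3 + 8*a^2 - 5*a - 1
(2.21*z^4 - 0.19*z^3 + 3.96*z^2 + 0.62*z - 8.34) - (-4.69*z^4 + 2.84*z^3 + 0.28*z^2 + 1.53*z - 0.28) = 6.9*z^4 - 3.03*z^3 + 3.68*z^2 - 0.91*z - 8.06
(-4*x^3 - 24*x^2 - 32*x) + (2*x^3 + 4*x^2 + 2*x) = -2*x^3 - 20*x^2 - 30*x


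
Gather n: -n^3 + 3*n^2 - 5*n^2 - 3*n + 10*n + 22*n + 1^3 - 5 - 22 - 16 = -n^3 - 2*n^2 + 29*n - 42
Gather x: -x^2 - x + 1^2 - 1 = -x^2 - x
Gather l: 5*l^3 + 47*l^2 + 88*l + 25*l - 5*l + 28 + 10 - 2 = 5*l^3 + 47*l^2 + 108*l + 36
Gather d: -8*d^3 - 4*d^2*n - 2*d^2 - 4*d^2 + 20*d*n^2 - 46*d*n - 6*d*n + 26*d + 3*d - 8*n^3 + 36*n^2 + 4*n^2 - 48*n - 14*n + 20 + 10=-8*d^3 + d^2*(-4*n - 6) + d*(20*n^2 - 52*n + 29) - 8*n^3 + 40*n^2 - 62*n + 30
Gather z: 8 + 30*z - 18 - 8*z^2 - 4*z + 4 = -8*z^2 + 26*z - 6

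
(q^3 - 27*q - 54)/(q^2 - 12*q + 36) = (q^2 + 6*q + 9)/(q - 6)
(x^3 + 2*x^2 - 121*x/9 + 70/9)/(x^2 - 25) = (x^2 - 3*x + 14/9)/(x - 5)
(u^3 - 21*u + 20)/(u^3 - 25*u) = (u^2 - 5*u + 4)/(u*(u - 5))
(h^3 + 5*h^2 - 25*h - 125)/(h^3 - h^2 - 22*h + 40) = (h^2 - 25)/(h^2 - 6*h + 8)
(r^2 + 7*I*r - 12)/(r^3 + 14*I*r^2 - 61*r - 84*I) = 1/(r + 7*I)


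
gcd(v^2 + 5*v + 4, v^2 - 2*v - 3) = v + 1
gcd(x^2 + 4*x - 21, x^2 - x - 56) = x + 7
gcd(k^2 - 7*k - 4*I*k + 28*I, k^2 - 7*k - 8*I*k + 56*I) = k - 7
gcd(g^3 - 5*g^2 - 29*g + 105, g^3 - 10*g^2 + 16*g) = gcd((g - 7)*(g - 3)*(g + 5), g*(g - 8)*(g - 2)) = 1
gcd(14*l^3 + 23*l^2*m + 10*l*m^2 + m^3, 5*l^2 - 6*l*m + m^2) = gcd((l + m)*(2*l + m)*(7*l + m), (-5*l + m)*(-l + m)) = 1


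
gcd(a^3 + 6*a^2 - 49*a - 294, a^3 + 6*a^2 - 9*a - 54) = a + 6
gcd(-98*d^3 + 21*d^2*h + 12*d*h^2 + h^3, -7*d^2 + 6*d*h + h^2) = 7*d + h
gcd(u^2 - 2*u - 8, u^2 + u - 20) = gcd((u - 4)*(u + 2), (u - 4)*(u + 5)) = u - 4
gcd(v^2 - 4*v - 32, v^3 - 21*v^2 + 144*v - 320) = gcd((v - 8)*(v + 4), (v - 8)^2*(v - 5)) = v - 8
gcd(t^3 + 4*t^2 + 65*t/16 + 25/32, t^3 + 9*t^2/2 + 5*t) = t + 5/2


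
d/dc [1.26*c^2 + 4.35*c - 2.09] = 2.52*c + 4.35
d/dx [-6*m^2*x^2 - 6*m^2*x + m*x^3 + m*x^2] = m*(-12*m*x - 6*m + 3*x^2 + 2*x)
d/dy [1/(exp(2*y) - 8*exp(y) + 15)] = 2*(4 - exp(y))*exp(y)/(exp(2*y) - 8*exp(y) + 15)^2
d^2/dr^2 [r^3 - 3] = 6*r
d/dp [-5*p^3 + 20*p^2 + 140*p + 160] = -15*p^2 + 40*p + 140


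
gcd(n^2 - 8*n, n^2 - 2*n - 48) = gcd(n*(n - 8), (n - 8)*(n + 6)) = n - 8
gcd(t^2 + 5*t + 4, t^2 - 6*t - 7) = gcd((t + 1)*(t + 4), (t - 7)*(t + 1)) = t + 1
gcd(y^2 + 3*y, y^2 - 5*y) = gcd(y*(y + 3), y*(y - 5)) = y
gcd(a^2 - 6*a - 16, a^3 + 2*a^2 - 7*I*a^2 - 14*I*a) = a + 2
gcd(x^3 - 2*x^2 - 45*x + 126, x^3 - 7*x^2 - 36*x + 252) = x - 6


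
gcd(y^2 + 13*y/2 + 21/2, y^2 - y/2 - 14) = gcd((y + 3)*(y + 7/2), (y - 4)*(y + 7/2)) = y + 7/2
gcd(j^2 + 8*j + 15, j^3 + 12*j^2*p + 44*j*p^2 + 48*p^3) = 1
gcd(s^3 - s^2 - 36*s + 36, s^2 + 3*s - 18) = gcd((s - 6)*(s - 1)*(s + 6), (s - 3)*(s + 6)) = s + 6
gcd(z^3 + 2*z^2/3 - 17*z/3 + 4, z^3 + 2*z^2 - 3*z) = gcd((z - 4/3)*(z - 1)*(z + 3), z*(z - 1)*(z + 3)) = z^2 + 2*z - 3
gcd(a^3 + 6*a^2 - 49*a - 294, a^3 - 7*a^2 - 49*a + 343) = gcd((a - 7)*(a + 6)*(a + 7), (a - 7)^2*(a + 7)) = a^2 - 49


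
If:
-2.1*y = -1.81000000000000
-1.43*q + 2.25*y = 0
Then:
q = 1.36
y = 0.86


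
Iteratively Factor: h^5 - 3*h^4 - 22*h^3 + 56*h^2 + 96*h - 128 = (h + 4)*(h^4 - 7*h^3 + 6*h^2 + 32*h - 32) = (h - 4)*(h + 4)*(h^3 - 3*h^2 - 6*h + 8) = (h - 4)*(h - 1)*(h + 4)*(h^2 - 2*h - 8) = (h - 4)^2*(h - 1)*(h + 4)*(h + 2)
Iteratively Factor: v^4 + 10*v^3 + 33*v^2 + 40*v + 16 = (v + 4)*(v^3 + 6*v^2 + 9*v + 4) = (v + 1)*(v + 4)*(v^2 + 5*v + 4) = (v + 1)^2*(v + 4)*(v + 4)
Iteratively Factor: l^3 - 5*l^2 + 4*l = (l - 1)*(l^2 - 4*l) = (l - 4)*(l - 1)*(l)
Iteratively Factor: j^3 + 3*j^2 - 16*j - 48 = (j + 3)*(j^2 - 16) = (j - 4)*(j + 3)*(j + 4)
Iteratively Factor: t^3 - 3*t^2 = (t)*(t^2 - 3*t) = t*(t - 3)*(t)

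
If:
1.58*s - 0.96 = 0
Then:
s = 0.61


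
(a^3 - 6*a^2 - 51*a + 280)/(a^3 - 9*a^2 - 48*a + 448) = (a - 5)/(a - 8)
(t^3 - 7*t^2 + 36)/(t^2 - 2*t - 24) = (t^2 - t - 6)/(t + 4)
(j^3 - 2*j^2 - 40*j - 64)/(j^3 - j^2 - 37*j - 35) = (-j^3 + 2*j^2 + 40*j + 64)/(-j^3 + j^2 + 37*j + 35)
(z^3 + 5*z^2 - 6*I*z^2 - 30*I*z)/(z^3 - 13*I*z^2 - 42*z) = (z + 5)/(z - 7*I)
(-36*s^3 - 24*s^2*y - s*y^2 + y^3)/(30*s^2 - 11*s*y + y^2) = (6*s^2 + 5*s*y + y^2)/(-5*s + y)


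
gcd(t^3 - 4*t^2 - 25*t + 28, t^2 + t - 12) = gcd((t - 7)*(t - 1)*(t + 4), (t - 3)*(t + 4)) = t + 4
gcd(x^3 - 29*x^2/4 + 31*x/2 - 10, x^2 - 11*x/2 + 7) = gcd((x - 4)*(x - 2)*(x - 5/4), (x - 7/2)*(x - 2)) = x - 2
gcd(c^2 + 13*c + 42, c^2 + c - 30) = c + 6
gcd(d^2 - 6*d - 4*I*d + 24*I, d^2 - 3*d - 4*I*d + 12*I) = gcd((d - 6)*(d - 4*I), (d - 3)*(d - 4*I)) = d - 4*I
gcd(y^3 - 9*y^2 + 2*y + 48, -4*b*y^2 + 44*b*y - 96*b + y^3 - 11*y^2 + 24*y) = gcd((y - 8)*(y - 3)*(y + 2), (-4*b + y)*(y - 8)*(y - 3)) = y^2 - 11*y + 24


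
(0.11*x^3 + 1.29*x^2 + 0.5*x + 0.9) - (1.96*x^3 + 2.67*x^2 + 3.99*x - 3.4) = -1.85*x^3 - 1.38*x^2 - 3.49*x + 4.3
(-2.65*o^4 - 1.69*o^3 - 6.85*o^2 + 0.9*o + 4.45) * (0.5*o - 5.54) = -1.325*o^5 + 13.836*o^4 + 5.9376*o^3 + 38.399*o^2 - 2.761*o - 24.653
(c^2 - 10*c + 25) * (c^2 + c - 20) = c^4 - 9*c^3 - 5*c^2 + 225*c - 500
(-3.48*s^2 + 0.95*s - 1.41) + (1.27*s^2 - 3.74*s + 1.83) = -2.21*s^2 - 2.79*s + 0.42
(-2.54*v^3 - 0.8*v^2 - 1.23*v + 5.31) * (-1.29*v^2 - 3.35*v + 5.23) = 3.2766*v^5 + 9.541*v^4 - 9.0175*v^3 - 6.9134*v^2 - 24.2214*v + 27.7713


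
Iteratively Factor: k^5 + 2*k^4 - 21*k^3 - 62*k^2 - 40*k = (k + 4)*(k^4 - 2*k^3 - 13*k^2 - 10*k) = (k + 1)*(k + 4)*(k^3 - 3*k^2 - 10*k) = (k - 5)*(k + 1)*(k + 4)*(k^2 + 2*k) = k*(k - 5)*(k + 1)*(k + 4)*(k + 2)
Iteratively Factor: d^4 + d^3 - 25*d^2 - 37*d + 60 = (d + 3)*(d^3 - 2*d^2 - 19*d + 20) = (d + 3)*(d + 4)*(d^2 - 6*d + 5) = (d - 5)*(d + 3)*(d + 4)*(d - 1)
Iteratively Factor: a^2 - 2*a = (a - 2)*(a)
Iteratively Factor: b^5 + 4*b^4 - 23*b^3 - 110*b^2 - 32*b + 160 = (b + 4)*(b^4 - 23*b^2 - 18*b + 40) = (b + 2)*(b + 4)*(b^3 - 2*b^2 - 19*b + 20) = (b - 5)*(b + 2)*(b + 4)*(b^2 + 3*b - 4) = (b - 5)*(b + 2)*(b + 4)^2*(b - 1)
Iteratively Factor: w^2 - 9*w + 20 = (w - 5)*(w - 4)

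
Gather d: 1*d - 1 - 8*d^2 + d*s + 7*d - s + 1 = -8*d^2 + d*(s + 8) - s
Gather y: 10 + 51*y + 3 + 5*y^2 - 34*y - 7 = 5*y^2 + 17*y + 6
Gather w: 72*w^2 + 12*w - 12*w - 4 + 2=72*w^2 - 2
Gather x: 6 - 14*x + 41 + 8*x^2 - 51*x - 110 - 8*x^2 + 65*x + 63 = 0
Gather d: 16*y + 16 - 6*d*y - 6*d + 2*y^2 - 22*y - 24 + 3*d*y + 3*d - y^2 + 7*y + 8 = d*(-3*y - 3) + y^2 + y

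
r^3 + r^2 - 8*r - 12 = (r - 3)*(r + 2)^2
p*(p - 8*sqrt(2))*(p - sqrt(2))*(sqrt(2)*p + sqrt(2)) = sqrt(2)*p^4 - 18*p^3 + sqrt(2)*p^3 - 18*p^2 + 16*sqrt(2)*p^2 + 16*sqrt(2)*p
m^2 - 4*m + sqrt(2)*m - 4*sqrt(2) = (m - 4)*(m + sqrt(2))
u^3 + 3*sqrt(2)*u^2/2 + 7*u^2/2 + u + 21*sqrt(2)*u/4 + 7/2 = (u + 7/2)*(u + sqrt(2)/2)*(u + sqrt(2))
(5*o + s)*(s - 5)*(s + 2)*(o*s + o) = 5*o^2*s^3 - 10*o^2*s^2 - 65*o^2*s - 50*o^2 + o*s^4 - 2*o*s^3 - 13*o*s^2 - 10*o*s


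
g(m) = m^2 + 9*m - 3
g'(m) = 2*m + 9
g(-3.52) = -22.29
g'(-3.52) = 1.96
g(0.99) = 6.89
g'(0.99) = 10.98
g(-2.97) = -20.91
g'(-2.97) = 3.06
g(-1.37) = -13.45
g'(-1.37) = 6.26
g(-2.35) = -18.63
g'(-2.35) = 4.30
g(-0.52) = -7.41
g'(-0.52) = 7.96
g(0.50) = 1.75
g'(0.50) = 10.00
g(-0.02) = -3.18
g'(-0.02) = 8.96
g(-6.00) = -21.00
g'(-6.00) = -3.00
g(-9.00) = -3.00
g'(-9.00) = -9.00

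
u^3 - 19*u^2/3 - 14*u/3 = u*(u - 7)*(u + 2/3)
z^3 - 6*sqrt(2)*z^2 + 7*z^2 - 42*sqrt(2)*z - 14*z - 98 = (z + 7)*(z - 7*sqrt(2))*(z + sqrt(2))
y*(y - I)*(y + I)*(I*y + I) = I*y^4 + I*y^3 + I*y^2 + I*y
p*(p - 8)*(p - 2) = p^3 - 10*p^2 + 16*p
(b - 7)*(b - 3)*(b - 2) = b^3 - 12*b^2 + 41*b - 42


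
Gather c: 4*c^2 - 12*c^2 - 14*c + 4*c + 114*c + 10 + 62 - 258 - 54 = -8*c^2 + 104*c - 240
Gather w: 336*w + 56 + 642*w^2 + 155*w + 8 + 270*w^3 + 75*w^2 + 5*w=270*w^3 + 717*w^2 + 496*w + 64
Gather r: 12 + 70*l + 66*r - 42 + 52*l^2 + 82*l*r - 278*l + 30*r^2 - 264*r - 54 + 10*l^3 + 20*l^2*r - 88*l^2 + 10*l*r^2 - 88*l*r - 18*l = 10*l^3 - 36*l^2 - 226*l + r^2*(10*l + 30) + r*(20*l^2 - 6*l - 198) - 84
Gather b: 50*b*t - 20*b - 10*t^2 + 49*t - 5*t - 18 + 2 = b*(50*t - 20) - 10*t^2 + 44*t - 16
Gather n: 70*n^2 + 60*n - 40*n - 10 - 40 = 70*n^2 + 20*n - 50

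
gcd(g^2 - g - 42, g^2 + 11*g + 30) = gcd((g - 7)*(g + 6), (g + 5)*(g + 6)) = g + 6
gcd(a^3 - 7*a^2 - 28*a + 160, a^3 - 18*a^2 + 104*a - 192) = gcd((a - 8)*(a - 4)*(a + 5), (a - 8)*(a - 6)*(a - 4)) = a^2 - 12*a + 32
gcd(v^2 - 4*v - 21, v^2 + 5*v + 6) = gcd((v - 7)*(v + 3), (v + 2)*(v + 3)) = v + 3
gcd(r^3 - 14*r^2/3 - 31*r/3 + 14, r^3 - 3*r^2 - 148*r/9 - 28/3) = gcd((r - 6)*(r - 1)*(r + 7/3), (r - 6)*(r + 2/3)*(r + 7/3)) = r^2 - 11*r/3 - 14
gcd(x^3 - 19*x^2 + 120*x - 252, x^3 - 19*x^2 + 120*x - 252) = x^3 - 19*x^2 + 120*x - 252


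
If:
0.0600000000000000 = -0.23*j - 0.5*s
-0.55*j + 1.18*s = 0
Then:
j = -0.13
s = -0.06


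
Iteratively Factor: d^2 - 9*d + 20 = (d - 5)*(d - 4)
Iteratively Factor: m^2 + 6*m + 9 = (m + 3)*(m + 3)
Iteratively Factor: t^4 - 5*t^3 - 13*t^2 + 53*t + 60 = (t - 4)*(t^3 - t^2 - 17*t - 15) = (t - 5)*(t - 4)*(t^2 + 4*t + 3) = (t - 5)*(t - 4)*(t + 1)*(t + 3)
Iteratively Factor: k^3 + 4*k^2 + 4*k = (k + 2)*(k^2 + 2*k) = k*(k + 2)*(k + 2)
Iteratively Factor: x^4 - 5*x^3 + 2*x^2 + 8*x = (x)*(x^3 - 5*x^2 + 2*x + 8) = x*(x - 4)*(x^2 - x - 2) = x*(x - 4)*(x - 2)*(x + 1)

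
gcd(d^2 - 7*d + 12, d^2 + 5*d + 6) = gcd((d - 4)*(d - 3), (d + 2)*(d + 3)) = 1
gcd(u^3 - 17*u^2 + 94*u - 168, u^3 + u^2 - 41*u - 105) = u - 7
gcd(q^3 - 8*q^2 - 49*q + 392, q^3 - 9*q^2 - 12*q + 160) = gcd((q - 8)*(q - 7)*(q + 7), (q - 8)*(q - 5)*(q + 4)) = q - 8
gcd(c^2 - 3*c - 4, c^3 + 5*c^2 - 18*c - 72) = c - 4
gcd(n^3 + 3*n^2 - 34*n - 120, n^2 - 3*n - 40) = n + 5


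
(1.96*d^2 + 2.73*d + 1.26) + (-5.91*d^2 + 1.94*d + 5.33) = -3.95*d^2 + 4.67*d + 6.59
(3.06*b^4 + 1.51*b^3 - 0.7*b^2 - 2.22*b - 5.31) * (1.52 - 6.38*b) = -19.5228*b^5 - 4.9826*b^4 + 6.7612*b^3 + 13.0996*b^2 + 30.5034*b - 8.0712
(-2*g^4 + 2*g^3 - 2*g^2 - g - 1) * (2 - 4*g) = 8*g^5 - 12*g^4 + 12*g^3 + 2*g - 2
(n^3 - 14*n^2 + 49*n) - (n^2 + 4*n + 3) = n^3 - 15*n^2 + 45*n - 3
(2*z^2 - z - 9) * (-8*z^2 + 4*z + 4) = -16*z^4 + 16*z^3 + 76*z^2 - 40*z - 36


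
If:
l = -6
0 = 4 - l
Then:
No Solution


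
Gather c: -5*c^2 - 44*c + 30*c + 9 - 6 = -5*c^2 - 14*c + 3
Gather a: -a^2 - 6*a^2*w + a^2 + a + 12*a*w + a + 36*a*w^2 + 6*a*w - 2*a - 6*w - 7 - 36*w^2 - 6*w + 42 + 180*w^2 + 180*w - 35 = -6*a^2*w + a*(36*w^2 + 18*w) + 144*w^2 + 168*w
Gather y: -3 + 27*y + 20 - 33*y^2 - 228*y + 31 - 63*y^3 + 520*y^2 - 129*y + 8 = -63*y^3 + 487*y^2 - 330*y + 56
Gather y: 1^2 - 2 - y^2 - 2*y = -y^2 - 2*y - 1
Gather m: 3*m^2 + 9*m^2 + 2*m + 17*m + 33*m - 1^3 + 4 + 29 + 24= 12*m^2 + 52*m + 56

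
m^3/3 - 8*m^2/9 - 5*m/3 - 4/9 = (m/3 + 1/3)*(m - 4)*(m + 1/3)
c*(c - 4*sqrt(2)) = c^2 - 4*sqrt(2)*c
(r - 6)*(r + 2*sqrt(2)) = r^2 - 6*r + 2*sqrt(2)*r - 12*sqrt(2)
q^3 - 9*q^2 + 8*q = q*(q - 8)*(q - 1)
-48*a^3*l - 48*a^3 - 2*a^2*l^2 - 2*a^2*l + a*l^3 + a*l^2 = (-8*a + l)*(6*a + l)*(a*l + a)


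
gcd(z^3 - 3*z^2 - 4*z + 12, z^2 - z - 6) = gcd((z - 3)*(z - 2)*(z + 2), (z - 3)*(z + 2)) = z^2 - z - 6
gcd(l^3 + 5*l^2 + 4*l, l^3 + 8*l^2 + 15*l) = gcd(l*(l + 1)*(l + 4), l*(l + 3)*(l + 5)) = l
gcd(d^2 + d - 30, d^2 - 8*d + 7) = 1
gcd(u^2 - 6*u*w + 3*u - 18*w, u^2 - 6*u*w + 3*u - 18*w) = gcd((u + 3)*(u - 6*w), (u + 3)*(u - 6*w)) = u^2 - 6*u*w + 3*u - 18*w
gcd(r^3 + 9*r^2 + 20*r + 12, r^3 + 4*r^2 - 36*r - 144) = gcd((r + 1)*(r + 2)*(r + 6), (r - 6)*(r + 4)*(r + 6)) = r + 6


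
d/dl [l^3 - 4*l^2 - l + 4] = 3*l^2 - 8*l - 1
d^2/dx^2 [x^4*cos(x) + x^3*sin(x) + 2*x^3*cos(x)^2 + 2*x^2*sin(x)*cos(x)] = -x^4*cos(x) - 9*x^3*sin(x) - 4*x^3*cos(2*x) - 16*x^2*sin(2*x) + 18*x^2*cos(x) + 6*x*sin(x) + 14*x*cos(2*x) + 6*x + 2*sin(2*x)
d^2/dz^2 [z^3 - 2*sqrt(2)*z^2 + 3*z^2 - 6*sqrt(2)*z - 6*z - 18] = 6*z - 4*sqrt(2) + 6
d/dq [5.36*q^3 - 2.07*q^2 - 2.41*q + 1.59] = 16.08*q^2 - 4.14*q - 2.41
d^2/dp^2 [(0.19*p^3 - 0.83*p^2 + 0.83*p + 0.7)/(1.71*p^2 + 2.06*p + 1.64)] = (-3.5527136788005e-15*p^4 + 11.248418*p^3 + 30.098508*p^2 + 3.895152*p - 8.058)/(5.000211*p^6 + 18.070938*p^5 + 36.15624*p^4 + 43.4042*p^3 + 34.67616*p^2 + 16.621728*p + 4.410944)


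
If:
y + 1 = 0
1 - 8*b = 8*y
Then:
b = 9/8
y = -1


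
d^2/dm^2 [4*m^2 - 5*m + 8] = 8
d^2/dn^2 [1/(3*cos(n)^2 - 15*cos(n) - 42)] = (4*sin(n)^4 - 83*sin(n)^2 - 205*cos(n)/4 - 15*cos(3*n)/4 + 1)/(3*(sin(n)^2 + 5*cos(n) + 13)^3)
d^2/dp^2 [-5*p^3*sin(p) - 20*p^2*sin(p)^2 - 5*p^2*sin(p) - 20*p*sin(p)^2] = 5*p^3*sin(p) + 5*p^2*sin(p) - 30*p^2*cos(p) - 40*p^2*cos(2*p) - 30*p*sin(p) - 80*p*sin(2*p) - 20*p*cos(p) - 40*p*cos(2*p) - 10*sin(p) - 40*sin(2*p) + 20*cos(2*p) - 20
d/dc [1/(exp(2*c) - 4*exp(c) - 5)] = 2*(2 - exp(c))*exp(c)/(-exp(2*c) + 4*exp(c) + 5)^2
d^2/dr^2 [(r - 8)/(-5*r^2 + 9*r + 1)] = 2*((r - 8)*(10*r - 9)^2 + (15*r - 49)*(-5*r^2 + 9*r + 1))/(-5*r^2 + 9*r + 1)^3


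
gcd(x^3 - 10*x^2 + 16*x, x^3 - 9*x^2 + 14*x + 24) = 1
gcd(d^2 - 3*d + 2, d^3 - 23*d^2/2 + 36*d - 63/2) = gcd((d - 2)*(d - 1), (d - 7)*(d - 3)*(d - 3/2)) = 1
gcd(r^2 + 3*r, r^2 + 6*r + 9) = r + 3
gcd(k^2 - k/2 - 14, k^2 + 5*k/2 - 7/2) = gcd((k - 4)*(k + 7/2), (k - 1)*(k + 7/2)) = k + 7/2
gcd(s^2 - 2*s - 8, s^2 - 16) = s - 4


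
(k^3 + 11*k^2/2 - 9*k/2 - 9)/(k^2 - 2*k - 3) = (k^2 + 9*k/2 - 9)/(k - 3)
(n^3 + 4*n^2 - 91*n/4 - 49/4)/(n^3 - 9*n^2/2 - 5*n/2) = (2*n^2 + 7*n - 49)/(2*n*(n - 5))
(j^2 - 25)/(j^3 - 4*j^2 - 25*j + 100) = 1/(j - 4)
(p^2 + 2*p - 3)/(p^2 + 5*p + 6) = (p - 1)/(p + 2)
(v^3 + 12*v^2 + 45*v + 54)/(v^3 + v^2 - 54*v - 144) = (v + 3)/(v - 8)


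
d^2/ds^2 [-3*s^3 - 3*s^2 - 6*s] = -18*s - 6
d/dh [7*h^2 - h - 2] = 14*h - 1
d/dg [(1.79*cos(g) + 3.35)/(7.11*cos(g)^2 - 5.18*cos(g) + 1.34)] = (12.7269*cos(g)^2 + 47.637*cos(g) - 19.7516)*sin(g)/(50.5521*cos(g)^4 - 73.6596*cos(g)^3 + 45.8872*cos(g)^2 - 13.8824*cos(g) + 1.7956)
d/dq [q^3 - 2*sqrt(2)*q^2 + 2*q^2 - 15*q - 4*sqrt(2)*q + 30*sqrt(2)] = 3*q^2 - 4*sqrt(2)*q + 4*q - 15 - 4*sqrt(2)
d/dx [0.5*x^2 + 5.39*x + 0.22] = 1.0*x + 5.39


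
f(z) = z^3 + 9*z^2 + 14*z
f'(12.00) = 662.00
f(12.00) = 3192.00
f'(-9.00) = 95.00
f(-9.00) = -126.00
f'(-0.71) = 2.73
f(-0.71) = -5.76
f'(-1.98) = -9.88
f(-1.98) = -0.20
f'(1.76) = 54.97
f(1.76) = 57.97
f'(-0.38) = 7.59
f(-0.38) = -4.08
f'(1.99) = 61.70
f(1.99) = 71.38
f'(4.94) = 176.13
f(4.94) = 409.35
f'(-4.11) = -9.30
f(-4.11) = 25.06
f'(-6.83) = 31.01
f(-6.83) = 5.61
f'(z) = 3*z^2 + 18*z + 14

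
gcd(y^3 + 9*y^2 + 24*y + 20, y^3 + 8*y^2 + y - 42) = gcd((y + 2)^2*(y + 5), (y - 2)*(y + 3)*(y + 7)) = 1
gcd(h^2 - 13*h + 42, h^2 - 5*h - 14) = h - 7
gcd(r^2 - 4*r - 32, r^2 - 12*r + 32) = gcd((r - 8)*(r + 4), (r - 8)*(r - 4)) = r - 8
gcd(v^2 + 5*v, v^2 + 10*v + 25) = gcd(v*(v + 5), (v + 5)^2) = v + 5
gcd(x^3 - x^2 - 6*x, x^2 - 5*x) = x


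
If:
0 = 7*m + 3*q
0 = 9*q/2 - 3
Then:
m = -2/7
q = 2/3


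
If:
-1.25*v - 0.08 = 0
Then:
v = -0.06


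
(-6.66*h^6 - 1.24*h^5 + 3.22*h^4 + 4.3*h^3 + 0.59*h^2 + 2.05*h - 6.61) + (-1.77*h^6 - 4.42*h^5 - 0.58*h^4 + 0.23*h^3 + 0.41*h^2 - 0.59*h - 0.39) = -8.43*h^6 - 5.66*h^5 + 2.64*h^4 + 4.53*h^3 + 1.0*h^2 + 1.46*h - 7.0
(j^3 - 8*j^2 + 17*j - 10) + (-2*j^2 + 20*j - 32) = j^3 - 10*j^2 + 37*j - 42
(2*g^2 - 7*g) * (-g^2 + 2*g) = -2*g^4 + 11*g^3 - 14*g^2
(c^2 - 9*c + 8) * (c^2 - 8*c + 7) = c^4 - 17*c^3 + 87*c^2 - 127*c + 56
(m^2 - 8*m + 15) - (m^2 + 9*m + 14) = 1 - 17*m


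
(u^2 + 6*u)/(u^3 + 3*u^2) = (u + 6)/(u*(u + 3))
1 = 1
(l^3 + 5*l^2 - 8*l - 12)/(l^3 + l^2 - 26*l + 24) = (l^2 - l - 2)/(l^2 - 5*l + 4)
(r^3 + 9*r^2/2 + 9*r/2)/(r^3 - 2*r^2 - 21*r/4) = 2*(r + 3)/(2*r - 7)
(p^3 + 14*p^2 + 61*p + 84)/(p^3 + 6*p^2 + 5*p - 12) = (p + 7)/(p - 1)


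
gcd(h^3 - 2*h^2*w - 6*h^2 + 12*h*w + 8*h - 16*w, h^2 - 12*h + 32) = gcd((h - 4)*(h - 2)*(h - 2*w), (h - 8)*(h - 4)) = h - 4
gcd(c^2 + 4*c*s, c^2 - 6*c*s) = c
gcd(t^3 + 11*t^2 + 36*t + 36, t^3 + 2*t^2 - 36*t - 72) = t^2 + 8*t + 12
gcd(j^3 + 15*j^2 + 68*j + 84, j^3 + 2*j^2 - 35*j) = j + 7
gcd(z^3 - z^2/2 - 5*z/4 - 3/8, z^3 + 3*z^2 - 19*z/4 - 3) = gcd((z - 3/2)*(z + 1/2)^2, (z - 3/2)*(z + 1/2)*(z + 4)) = z^2 - z - 3/4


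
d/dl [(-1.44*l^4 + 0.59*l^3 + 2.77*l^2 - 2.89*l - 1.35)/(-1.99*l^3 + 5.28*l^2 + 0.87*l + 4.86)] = (2.8656*l^6 - 15.2064*l^5 + 4.8691*l^4 - 38.4692*l^3 + 18.2118*l^2 + 41.1804*l - 12.8709)/(3.9601*l^6 - 21.0144*l^5 + 24.4158*l^4 - 10.1556*l^3 + 52.0785*l^2 + 8.4564*l + 23.6196)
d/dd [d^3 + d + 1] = 3*d^2 + 1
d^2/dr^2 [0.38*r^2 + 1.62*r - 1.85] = 0.760000000000000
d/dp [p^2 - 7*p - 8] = 2*p - 7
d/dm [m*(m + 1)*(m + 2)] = 3*m^2 + 6*m + 2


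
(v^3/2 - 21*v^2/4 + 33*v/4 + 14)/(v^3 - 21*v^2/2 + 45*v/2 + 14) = (2*v^3 - 21*v^2 + 33*v + 56)/(2*(2*v^3 - 21*v^2 + 45*v + 28))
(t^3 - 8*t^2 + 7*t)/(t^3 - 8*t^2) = (t^2 - 8*t + 7)/(t*(t - 8))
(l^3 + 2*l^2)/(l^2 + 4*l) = l*(l + 2)/(l + 4)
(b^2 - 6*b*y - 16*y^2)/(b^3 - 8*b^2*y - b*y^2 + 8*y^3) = (-b - 2*y)/(-b^2 + y^2)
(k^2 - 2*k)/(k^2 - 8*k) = (k - 2)/(k - 8)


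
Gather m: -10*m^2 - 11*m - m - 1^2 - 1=-10*m^2 - 12*m - 2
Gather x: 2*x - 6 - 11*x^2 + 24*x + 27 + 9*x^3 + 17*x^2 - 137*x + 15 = 9*x^3 + 6*x^2 - 111*x + 36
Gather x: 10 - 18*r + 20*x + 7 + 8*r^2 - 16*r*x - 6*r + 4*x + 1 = 8*r^2 - 24*r + x*(24 - 16*r) + 18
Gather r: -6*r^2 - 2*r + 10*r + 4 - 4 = -6*r^2 + 8*r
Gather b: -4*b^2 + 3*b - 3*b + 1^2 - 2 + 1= -4*b^2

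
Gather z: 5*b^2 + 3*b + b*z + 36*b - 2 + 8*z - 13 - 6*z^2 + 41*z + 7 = 5*b^2 + 39*b - 6*z^2 + z*(b + 49) - 8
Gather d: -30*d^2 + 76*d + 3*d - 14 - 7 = -30*d^2 + 79*d - 21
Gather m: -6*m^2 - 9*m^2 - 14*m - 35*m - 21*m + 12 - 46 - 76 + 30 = -15*m^2 - 70*m - 80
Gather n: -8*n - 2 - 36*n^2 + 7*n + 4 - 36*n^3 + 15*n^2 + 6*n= -36*n^3 - 21*n^2 + 5*n + 2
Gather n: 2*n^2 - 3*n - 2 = 2*n^2 - 3*n - 2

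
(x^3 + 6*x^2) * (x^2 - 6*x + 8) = x^5 - 28*x^3 + 48*x^2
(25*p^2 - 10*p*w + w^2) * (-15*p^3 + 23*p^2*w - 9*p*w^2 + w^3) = -375*p^5 + 725*p^4*w - 470*p^3*w^2 + 138*p^2*w^3 - 19*p*w^4 + w^5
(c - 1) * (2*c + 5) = 2*c^2 + 3*c - 5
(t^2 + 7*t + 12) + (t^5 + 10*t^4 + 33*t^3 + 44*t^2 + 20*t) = t^5 + 10*t^4 + 33*t^3 + 45*t^2 + 27*t + 12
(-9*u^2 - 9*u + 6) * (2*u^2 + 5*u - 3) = -18*u^4 - 63*u^3 - 6*u^2 + 57*u - 18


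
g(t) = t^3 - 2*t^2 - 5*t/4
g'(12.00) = 382.75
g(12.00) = 1425.00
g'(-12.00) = 478.75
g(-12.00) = -2001.00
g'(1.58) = -0.08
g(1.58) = -3.02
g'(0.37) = -2.32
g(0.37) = -0.69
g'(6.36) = 94.66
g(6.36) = 168.41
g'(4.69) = 45.98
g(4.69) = 53.31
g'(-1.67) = 13.80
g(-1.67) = -8.15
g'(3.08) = 14.89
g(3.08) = 6.40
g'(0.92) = -2.39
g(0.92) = -2.06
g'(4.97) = 52.97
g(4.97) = 67.15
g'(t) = 3*t^2 - 4*t - 5/4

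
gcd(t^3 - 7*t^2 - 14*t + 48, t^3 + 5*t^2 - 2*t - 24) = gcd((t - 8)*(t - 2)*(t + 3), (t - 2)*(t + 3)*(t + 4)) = t^2 + t - 6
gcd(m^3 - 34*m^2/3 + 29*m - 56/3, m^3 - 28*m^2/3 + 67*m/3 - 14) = m^2 - 10*m/3 + 7/3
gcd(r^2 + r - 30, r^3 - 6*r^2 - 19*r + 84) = 1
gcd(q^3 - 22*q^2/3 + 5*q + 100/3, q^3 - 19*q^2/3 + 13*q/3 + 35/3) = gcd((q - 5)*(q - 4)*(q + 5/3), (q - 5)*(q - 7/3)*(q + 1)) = q - 5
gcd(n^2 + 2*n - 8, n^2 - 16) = n + 4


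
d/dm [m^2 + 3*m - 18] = 2*m + 3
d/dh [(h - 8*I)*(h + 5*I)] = 2*h - 3*I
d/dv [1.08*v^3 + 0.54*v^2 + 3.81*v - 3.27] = 3.24*v^2 + 1.08*v + 3.81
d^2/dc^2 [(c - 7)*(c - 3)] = 2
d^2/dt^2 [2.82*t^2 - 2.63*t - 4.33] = 5.64000000000000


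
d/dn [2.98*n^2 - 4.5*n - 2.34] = 5.96*n - 4.5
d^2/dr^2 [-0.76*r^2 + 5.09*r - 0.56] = -1.52000000000000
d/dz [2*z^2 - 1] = 4*z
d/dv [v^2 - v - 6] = 2*v - 1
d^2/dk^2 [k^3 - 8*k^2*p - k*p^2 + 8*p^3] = 6*k - 16*p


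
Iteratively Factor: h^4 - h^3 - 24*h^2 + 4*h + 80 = (h + 2)*(h^3 - 3*h^2 - 18*h + 40) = (h - 5)*(h + 2)*(h^2 + 2*h - 8) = (h - 5)*(h - 2)*(h + 2)*(h + 4)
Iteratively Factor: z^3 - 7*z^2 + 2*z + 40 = (z - 5)*(z^2 - 2*z - 8) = (z - 5)*(z + 2)*(z - 4)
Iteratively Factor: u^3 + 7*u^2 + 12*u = (u + 4)*(u^2 + 3*u) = (u + 3)*(u + 4)*(u)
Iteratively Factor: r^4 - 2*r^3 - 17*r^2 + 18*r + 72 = (r - 4)*(r^3 + 2*r^2 - 9*r - 18) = (r - 4)*(r + 2)*(r^2 - 9) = (r - 4)*(r + 2)*(r + 3)*(r - 3)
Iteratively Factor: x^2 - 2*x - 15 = (x - 5)*(x + 3)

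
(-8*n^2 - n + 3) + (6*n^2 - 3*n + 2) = -2*n^2 - 4*n + 5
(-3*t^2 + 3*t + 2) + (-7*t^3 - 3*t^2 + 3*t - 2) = -7*t^3 - 6*t^2 + 6*t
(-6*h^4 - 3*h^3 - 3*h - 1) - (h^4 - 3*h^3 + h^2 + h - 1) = -7*h^4 - h^2 - 4*h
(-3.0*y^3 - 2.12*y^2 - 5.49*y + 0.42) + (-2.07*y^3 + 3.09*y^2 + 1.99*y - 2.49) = -5.07*y^3 + 0.97*y^2 - 3.5*y - 2.07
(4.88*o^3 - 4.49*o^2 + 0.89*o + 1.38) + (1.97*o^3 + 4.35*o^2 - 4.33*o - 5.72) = 6.85*o^3 - 0.140000000000001*o^2 - 3.44*o - 4.34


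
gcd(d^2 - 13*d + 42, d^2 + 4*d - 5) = 1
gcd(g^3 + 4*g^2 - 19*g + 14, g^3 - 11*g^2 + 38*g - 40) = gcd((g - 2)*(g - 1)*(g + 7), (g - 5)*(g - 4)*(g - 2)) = g - 2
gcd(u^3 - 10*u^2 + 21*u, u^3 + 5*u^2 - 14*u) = u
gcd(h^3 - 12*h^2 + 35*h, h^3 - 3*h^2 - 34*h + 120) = h - 5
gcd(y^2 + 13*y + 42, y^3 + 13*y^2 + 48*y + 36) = y + 6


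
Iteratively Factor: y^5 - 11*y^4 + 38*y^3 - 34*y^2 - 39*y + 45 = (y - 5)*(y^4 - 6*y^3 + 8*y^2 + 6*y - 9) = (y - 5)*(y - 3)*(y^3 - 3*y^2 - y + 3) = (y - 5)*(y - 3)*(y - 1)*(y^2 - 2*y - 3) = (y - 5)*(y - 3)*(y - 1)*(y + 1)*(y - 3)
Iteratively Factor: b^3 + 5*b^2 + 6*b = (b + 3)*(b^2 + 2*b) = b*(b + 3)*(b + 2)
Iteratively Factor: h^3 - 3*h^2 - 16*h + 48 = (h - 4)*(h^2 + h - 12) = (h - 4)*(h - 3)*(h + 4)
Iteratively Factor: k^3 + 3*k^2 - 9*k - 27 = (k + 3)*(k^2 - 9) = (k - 3)*(k + 3)*(k + 3)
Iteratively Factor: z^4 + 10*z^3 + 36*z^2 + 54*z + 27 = (z + 1)*(z^3 + 9*z^2 + 27*z + 27) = (z + 1)*(z + 3)*(z^2 + 6*z + 9) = (z + 1)*(z + 3)^2*(z + 3)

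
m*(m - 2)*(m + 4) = m^3 + 2*m^2 - 8*m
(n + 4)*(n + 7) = n^2 + 11*n + 28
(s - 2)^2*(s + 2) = s^3 - 2*s^2 - 4*s + 8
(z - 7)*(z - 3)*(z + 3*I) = z^3 - 10*z^2 + 3*I*z^2 + 21*z - 30*I*z + 63*I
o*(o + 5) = o^2 + 5*o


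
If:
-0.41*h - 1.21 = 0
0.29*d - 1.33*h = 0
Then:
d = -13.53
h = -2.95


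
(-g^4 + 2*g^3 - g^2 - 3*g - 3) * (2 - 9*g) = 9*g^5 - 20*g^4 + 13*g^3 + 25*g^2 + 21*g - 6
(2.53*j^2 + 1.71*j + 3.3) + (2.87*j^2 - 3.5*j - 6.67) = 5.4*j^2 - 1.79*j - 3.37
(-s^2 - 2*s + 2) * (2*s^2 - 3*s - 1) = -2*s^4 - s^3 + 11*s^2 - 4*s - 2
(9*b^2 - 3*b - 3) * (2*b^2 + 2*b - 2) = 18*b^4 + 12*b^3 - 30*b^2 + 6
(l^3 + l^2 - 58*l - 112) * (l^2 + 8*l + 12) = l^5 + 9*l^4 - 38*l^3 - 564*l^2 - 1592*l - 1344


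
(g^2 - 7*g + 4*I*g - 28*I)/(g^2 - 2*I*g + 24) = (g - 7)/(g - 6*I)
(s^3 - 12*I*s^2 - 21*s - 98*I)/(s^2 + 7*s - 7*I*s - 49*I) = (s^2 - 5*I*s + 14)/(s + 7)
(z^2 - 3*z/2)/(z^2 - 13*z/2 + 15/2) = z/(z - 5)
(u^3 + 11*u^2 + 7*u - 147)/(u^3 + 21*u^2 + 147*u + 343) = (u - 3)/(u + 7)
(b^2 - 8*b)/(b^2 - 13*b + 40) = b/(b - 5)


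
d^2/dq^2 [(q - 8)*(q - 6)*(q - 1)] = 6*q - 30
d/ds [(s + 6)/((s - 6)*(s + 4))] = (-s^2 - 12*s - 12)/(s^4 - 4*s^3 - 44*s^2 + 96*s + 576)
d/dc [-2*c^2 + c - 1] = 1 - 4*c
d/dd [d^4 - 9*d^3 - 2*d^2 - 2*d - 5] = 4*d^3 - 27*d^2 - 4*d - 2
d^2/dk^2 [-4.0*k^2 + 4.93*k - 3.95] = -8.00000000000000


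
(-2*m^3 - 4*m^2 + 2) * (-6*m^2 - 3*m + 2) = 12*m^5 + 30*m^4 + 8*m^3 - 20*m^2 - 6*m + 4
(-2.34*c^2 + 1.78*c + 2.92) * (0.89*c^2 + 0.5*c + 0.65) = -2.0826*c^4 + 0.4142*c^3 + 1.9678*c^2 + 2.617*c + 1.898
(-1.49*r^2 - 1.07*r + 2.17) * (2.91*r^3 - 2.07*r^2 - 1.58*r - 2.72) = -4.3359*r^5 - 0.0294000000000003*r^4 + 10.8838*r^3 + 1.2515*r^2 - 0.518199999999999*r - 5.9024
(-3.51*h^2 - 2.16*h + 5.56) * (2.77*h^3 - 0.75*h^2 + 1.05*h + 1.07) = -9.7227*h^5 - 3.3507*h^4 + 13.3357*h^3 - 10.1937*h^2 + 3.5268*h + 5.9492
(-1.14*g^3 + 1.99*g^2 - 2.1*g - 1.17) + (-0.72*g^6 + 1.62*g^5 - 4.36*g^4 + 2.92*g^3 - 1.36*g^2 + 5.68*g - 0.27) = -0.72*g^6 + 1.62*g^5 - 4.36*g^4 + 1.78*g^3 + 0.63*g^2 + 3.58*g - 1.44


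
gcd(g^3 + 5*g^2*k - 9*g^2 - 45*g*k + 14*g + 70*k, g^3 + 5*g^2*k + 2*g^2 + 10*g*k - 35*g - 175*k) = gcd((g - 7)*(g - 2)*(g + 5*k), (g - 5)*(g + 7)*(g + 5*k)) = g + 5*k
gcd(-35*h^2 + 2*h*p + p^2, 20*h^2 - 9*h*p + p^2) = -5*h + p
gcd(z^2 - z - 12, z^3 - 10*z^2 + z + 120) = z + 3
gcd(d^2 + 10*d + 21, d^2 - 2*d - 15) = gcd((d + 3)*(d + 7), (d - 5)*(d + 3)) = d + 3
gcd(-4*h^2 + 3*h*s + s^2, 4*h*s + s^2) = 4*h + s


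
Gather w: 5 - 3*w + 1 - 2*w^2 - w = -2*w^2 - 4*w + 6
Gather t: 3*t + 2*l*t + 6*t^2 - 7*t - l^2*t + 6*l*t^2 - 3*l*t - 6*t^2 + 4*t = 6*l*t^2 + t*(-l^2 - l)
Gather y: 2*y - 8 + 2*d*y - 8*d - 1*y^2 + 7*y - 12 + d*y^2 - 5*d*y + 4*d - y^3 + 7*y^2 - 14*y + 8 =-4*d - y^3 + y^2*(d + 6) + y*(-3*d - 5) - 12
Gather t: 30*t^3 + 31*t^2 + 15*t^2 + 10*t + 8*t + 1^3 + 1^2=30*t^3 + 46*t^2 + 18*t + 2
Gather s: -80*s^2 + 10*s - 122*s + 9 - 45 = -80*s^2 - 112*s - 36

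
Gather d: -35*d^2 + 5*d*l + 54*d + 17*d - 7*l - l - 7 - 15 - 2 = -35*d^2 + d*(5*l + 71) - 8*l - 24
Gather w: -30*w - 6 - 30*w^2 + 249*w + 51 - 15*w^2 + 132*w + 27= -45*w^2 + 351*w + 72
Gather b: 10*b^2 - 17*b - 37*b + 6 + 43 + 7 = 10*b^2 - 54*b + 56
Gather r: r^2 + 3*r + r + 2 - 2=r^2 + 4*r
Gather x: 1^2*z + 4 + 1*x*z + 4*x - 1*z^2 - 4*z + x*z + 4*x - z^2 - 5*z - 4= x*(2*z + 8) - 2*z^2 - 8*z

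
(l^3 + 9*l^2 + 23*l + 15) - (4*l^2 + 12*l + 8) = l^3 + 5*l^2 + 11*l + 7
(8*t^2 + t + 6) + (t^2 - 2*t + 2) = 9*t^2 - t + 8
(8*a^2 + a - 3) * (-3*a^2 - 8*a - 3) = -24*a^4 - 67*a^3 - 23*a^2 + 21*a + 9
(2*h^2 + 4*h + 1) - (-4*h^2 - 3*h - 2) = 6*h^2 + 7*h + 3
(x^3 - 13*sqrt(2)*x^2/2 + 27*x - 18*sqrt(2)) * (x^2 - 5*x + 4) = x^5 - 13*sqrt(2)*x^4/2 - 5*x^4 + 31*x^3 + 65*sqrt(2)*x^3/2 - 135*x^2 - 44*sqrt(2)*x^2 + 108*x + 90*sqrt(2)*x - 72*sqrt(2)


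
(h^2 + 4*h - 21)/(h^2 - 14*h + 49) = (h^2 + 4*h - 21)/(h^2 - 14*h + 49)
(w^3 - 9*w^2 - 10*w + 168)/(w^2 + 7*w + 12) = (w^2 - 13*w + 42)/(w + 3)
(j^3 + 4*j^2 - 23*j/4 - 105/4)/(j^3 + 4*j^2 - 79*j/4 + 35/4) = (2*j^2 + 13*j + 21)/(2*j^2 + 13*j - 7)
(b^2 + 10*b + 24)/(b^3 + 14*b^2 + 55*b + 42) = (b + 4)/(b^2 + 8*b + 7)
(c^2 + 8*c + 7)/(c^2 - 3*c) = (c^2 + 8*c + 7)/(c*(c - 3))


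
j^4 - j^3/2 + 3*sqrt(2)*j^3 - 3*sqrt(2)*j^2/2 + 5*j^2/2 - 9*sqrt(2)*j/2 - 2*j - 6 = (j - 3/2)*(j + 1)*(j + sqrt(2))*(j + 2*sqrt(2))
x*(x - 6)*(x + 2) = x^3 - 4*x^2 - 12*x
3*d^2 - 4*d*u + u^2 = (-3*d + u)*(-d + u)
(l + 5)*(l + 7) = l^2 + 12*l + 35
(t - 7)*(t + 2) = t^2 - 5*t - 14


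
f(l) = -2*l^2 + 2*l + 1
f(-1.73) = -8.45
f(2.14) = -3.88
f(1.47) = -0.38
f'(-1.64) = 8.56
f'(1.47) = -3.88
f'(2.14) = -6.56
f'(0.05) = 1.80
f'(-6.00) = 26.00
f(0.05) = 1.10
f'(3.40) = -11.60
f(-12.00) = -311.00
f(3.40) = -15.32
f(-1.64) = -7.66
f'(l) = 2 - 4*l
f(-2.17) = -12.76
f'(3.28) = -11.12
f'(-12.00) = 50.00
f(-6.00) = -83.00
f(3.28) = -13.96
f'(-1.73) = 8.92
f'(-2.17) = 10.68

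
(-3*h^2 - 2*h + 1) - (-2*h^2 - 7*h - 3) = -h^2 + 5*h + 4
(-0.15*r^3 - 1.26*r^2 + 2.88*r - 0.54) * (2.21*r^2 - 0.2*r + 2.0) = -0.3315*r^5 - 2.7546*r^4 + 6.3168*r^3 - 4.2894*r^2 + 5.868*r - 1.08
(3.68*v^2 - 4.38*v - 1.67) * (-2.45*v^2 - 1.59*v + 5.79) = -9.016*v^4 + 4.8798*v^3 + 32.3629*v^2 - 22.7049*v - 9.6693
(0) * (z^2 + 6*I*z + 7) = 0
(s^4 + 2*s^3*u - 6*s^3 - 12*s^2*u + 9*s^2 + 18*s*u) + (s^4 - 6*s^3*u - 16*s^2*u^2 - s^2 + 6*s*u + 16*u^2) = 2*s^4 - 4*s^3*u - 6*s^3 - 16*s^2*u^2 - 12*s^2*u + 8*s^2 + 24*s*u + 16*u^2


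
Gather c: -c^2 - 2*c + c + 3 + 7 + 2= -c^2 - c + 12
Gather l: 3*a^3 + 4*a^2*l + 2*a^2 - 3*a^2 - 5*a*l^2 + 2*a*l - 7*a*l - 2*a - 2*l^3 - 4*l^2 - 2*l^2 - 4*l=3*a^3 - a^2 - 2*a - 2*l^3 + l^2*(-5*a - 6) + l*(4*a^2 - 5*a - 4)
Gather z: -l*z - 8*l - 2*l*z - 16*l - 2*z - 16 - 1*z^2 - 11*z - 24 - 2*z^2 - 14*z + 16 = -24*l - 3*z^2 + z*(-3*l - 27) - 24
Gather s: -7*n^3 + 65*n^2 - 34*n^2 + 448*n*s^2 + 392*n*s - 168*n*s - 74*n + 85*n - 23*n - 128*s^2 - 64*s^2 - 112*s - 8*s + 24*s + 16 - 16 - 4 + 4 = -7*n^3 + 31*n^2 - 12*n + s^2*(448*n - 192) + s*(224*n - 96)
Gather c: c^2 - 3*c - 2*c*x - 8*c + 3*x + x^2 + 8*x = c^2 + c*(-2*x - 11) + x^2 + 11*x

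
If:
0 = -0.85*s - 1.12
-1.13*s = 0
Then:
No Solution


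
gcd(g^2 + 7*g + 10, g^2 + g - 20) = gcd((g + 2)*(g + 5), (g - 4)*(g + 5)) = g + 5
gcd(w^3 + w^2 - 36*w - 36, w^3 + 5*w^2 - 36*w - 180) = w^2 - 36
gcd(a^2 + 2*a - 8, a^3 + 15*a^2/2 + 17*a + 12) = a + 4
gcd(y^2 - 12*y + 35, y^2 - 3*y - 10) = y - 5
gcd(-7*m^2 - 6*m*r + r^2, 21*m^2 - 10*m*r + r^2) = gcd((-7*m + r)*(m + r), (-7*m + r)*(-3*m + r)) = -7*m + r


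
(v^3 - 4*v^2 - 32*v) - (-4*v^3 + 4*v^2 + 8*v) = 5*v^3 - 8*v^2 - 40*v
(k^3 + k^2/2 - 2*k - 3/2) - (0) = k^3 + k^2/2 - 2*k - 3/2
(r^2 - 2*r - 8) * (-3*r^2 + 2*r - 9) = -3*r^4 + 8*r^3 + 11*r^2 + 2*r + 72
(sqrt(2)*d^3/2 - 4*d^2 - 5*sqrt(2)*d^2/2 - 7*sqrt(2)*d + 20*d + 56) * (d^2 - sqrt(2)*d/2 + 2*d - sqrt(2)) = sqrt(2)*d^5/2 - 9*d^4/2 - 3*sqrt(2)*d^4/2 - 10*sqrt(2)*d^3 + 27*d^3/2 - 20*sqrt(2)*d^2 + 108*d^2 - 48*sqrt(2)*d + 126*d - 56*sqrt(2)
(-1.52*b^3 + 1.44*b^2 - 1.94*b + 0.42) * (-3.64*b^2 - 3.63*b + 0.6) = 5.5328*b^5 + 0.276*b^4 + 0.922400000000001*b^3 + 6.3774*b^2 - 2.6886*b + 0.252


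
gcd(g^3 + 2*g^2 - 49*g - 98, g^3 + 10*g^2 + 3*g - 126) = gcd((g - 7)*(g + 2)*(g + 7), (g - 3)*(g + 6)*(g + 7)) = g + 7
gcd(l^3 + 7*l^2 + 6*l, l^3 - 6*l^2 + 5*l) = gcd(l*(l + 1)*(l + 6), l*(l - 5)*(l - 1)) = l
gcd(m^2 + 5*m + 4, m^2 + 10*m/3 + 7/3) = m + 1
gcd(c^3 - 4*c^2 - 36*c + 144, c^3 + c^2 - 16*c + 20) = 1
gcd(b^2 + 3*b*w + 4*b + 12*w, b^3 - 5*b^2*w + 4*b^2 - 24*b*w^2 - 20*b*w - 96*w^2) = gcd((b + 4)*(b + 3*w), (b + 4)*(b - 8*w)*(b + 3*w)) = b^2 + 3*b*w + 4*b + 12*w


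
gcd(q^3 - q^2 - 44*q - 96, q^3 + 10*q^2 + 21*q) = q + 3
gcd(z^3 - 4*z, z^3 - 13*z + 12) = 1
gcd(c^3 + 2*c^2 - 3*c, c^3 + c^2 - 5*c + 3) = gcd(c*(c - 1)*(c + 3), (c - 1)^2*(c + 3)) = c^2 + 2*c - 3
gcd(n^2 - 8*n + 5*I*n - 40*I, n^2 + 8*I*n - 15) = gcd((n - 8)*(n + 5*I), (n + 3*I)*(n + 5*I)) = n + 5*I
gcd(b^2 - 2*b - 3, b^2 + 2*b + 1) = b + 1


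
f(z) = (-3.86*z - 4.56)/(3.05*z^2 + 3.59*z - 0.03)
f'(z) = (-6.1*z - 3.59)*(-3.86*z - 4.56)/(3.05*z^2 + 3.59*z - 0.03)^2 - 3.86/(3.05*z^2 + 3.59*z - 0.03)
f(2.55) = -0.50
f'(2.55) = 0.20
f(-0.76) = 1.63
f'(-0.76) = 2.16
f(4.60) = -0.28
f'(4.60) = 0.06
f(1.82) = -0.70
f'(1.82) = 0.38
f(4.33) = -0.29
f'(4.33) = 0.07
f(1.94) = -0.65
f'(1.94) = 0.34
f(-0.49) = 2.53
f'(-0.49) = 5.09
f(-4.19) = 0.30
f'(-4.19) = 0.07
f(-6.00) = 0.21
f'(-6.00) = 0.04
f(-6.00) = 0.21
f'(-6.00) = 0.04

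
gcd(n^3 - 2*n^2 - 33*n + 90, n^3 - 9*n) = n - 3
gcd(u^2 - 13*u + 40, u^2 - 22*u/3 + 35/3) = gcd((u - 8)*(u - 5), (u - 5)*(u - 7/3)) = u - 5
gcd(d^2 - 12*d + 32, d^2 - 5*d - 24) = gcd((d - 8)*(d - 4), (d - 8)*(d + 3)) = d - 8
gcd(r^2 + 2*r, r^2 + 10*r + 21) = 1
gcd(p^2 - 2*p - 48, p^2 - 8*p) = p - 8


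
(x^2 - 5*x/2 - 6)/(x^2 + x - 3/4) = 2*(x - 4)/(2*x - 1)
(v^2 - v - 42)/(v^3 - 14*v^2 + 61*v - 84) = (v + 6)/(v^2 - 7*v + 12)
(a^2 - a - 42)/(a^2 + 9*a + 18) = (a - 7)/(a + 3)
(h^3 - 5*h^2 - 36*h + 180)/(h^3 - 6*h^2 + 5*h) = (h^2 - 36)/(h*(h - 1))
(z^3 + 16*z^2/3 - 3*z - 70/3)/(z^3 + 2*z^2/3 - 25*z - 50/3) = (3*z^2 + z - 14)/(3*z^2 - 13*z - 10)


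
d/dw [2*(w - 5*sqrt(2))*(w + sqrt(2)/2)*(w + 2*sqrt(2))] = 6*w^2 - 10*sqrt(2)*w - 46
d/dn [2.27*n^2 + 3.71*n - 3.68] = 4.54*n + 3.71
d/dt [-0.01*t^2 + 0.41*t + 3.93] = 0.41 - 0.02*t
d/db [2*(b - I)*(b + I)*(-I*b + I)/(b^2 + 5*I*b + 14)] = (-2*I*b^4 + 20*b^3 + b^2*(-10 - 82*I) + 52*I*b + 10 - 28*I)/(b^4 + 10*I*b^3 + 3*b^2 + 140*I*b + 196)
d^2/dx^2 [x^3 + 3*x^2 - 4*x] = 6*x + 6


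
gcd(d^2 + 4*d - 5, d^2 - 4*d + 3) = d - 1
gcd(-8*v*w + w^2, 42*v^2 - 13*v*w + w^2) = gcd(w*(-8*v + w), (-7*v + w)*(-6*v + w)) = 1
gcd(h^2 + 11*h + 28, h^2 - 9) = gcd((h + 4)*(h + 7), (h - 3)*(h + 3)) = 1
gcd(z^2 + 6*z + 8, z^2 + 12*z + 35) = 1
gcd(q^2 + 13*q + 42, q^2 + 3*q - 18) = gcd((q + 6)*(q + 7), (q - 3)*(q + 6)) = q + 6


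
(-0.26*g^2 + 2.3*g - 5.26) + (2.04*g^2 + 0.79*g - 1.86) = 1.78*g^2 + 3.09*g - 7.12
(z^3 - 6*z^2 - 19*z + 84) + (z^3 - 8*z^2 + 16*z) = 2*z^3 - 14*z^2 - 3*z + 84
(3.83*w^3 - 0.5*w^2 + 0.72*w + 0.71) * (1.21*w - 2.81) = 4.6343*w^4 - 11.3673*w^3 + 2.2762*w^2 - 1.1641*w - 1.9951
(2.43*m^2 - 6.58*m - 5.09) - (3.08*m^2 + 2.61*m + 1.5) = -0.65*m^2 - 9.19*m - 6.59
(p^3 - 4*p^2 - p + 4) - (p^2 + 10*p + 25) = p^3 - 5*p^2 - 11*p - 21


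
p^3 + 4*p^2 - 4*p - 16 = (p - 2)*(p + 2)*(p + 4)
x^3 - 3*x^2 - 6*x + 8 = (x - 4)*(x - 1)*(x + 2)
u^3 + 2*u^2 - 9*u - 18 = (u - 3)*(u + 2)*(u + 3)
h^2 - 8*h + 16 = (h - 4)^2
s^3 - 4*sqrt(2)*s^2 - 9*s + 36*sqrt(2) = (s - 3)*(s + 3)*(s - 4*sqrt(2))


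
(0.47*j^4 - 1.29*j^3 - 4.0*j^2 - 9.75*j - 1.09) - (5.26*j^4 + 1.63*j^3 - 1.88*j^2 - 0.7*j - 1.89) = -4.79*j^4 - 2.92*j^3 - 2.12*j^2 - 9.05*j + 0.8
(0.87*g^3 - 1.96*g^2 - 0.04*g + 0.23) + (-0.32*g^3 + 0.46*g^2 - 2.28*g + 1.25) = 0.55*g^3 - 1.5*g^2 - 2.32*g + 1.48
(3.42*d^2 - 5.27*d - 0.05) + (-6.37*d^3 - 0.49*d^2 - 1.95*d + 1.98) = -6.37*d^3 + 2.93*d^2 - 7.22*d + 1.93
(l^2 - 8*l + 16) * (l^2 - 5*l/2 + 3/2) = l^4 - 21*l^3/2 + 75*l^2/2 - 52*l + 24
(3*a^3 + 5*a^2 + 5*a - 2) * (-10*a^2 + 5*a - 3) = -30*a^5 - 35*a^4 - 34*a^3 + 30*a^2 - 25*a + 6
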